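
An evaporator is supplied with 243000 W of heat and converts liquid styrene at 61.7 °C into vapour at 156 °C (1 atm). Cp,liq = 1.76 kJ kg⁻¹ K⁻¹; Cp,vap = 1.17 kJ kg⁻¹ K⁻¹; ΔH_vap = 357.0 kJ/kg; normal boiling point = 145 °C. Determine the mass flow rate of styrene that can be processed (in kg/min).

ṁ = 28.2 kg/min

Δh = 1.76×(145−61.7) + 357.0 + 1.17×(156−145) = 516.48 kJ/kg
Q = 243000 W = 243 kJ/s = 14580 kJ/min
ṁ = Q/Δh = 14580 / 516.48 = 28.23 kg/min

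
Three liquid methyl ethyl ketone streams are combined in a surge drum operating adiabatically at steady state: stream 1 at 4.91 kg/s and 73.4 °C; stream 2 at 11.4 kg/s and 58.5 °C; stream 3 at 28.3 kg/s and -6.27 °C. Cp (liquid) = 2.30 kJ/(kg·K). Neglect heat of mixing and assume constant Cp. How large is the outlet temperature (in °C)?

Energy balance with Q = 0: Σ ṁᵢCp,ᵢ(T_out − Tᵢ) = 0
Σ ṁᵢCp,ᵢTᵢ = 4.91×2.30×73.4 + 11.4×2.30×58.5 + 28.3×2.30×-6.27 = 1954.7
Σ ṁᵢCp,ᵢ = 4.91×2.30 + 11.4×2.30 + 28.3×2.30 = 102.6
T_out = 1954.7 / 102.6 = 19.051 °C

T_out = 19.1 °C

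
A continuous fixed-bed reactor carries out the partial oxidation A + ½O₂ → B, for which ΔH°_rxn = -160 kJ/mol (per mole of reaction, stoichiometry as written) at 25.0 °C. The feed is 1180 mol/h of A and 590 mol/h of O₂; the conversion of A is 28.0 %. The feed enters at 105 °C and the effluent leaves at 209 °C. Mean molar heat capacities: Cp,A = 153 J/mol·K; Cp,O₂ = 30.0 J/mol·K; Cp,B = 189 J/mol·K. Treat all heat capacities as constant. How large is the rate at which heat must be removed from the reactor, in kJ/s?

Extent of reaction ξ = 0.280 × 1180 = 330.4 mol/h
Reaction term: ξ·ΔH°_rxn = 330.4 × -160 = -52864 kJ/h
Sensible, feed 105→25 °C: -15859 kJ/h
Outlet flows (mol/h): A 849.6, O₂ 424.8, B 330.4
Sensible, products 25→209 °C: 37753 kJ/h
Q = ΔH = -30970 kJ/h = -8.6029 kW
Heat removed = 8.6029 kJ/s

Q_out = 8.60 kJ/s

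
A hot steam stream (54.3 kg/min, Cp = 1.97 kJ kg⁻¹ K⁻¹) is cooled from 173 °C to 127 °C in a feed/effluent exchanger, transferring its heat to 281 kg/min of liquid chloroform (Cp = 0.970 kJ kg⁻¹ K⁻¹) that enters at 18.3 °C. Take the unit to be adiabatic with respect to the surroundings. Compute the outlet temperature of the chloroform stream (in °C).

T_c,out = 36.4 °C

Heat released by hot stream: Q = 54.3 × 1.97 × (173 − 127) = 4920.7 kJ/min
Energy balance on cold side (adiabatic exchanger): Q = ṁ_c·Cp_c·(T_c,out − T_c,in)
T_c,out = 18.3 + 4920.7/(281 × 0.970) = 36.353 °C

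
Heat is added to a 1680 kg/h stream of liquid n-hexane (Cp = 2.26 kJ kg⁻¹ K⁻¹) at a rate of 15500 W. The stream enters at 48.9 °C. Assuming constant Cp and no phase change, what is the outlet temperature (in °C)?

T_out = 63.6 °C

Q = 15500 W = 55800 kJ/h
ΔT = Q/(ṁ·Cp) = 55800/(1680×2.26) = 14.697 K
T_out = 48.9 + 14.697 = 63.597 °C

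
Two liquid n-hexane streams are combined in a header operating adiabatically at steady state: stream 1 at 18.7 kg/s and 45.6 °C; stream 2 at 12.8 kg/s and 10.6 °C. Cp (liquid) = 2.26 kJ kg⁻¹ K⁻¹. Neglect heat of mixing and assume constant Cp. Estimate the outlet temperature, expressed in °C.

Adiabatic, steady state ⇒ Σ ṁᵢCp,ᵢ(T_out − Tᵢ) = 0
T_out = Σ ṁᵢCp,ᵢTᵢ / Σ ṁᵢCp,ᵢ
      = 2233.8 / 71.19 = 31.378 °C

T_out = 31.4 °C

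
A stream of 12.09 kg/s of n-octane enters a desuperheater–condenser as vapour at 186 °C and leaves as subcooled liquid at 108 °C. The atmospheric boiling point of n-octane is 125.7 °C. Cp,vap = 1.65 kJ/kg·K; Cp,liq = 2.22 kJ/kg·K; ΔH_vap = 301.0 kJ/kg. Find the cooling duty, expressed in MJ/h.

Q_c = 19100 MJ/h

vapour 186→125.7 °C: -99.495 kJ/kg
condensation at 125.7 °C: -301 kJ/kg
liquid 125.7→108 °C: -39.294 kJ/kg
Δh = -99.495 + -301 + -39.294 = -439.79 kJ/kg
Q = ṁ·Δh = 12.09 kg/s × -439.79 kJ/kg = -5317 kJ/s
|Q| = 5317 kW = 19141 MJ/h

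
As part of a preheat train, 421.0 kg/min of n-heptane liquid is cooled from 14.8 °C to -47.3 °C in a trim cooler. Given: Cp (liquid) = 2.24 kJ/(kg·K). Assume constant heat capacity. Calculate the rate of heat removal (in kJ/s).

Q_c = 976 kJ/s

Q = ṁ·Cp·ΔT = 421.0 × 2.24 × (-47.3 − 14.8) = -58563 kJ/min
Converting: 58563 / 60 s = 976.05 kW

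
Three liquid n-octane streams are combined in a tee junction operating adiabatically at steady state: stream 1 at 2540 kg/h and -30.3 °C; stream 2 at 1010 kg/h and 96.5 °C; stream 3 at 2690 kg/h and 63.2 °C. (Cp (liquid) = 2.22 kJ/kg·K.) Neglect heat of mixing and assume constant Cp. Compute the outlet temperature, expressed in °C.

T_out = 30.5 °C

Energy balance with Q = 0: Σ ṁᵢCp,ᵢ(T_out − Tᵢ) = 0
Σ ṁᵢCp,ᵢTᵢ = 2540×2.22×-30.3 + 1010×2.22×96.5 + 2690×2.22×63.2 = 422930
Σ ṁᵢCp,ᵢ = 2540×2.22 + 1010×2.22 + 2690×2.22 = 13853
T_out = 422930 / 13853 = 30.531 °C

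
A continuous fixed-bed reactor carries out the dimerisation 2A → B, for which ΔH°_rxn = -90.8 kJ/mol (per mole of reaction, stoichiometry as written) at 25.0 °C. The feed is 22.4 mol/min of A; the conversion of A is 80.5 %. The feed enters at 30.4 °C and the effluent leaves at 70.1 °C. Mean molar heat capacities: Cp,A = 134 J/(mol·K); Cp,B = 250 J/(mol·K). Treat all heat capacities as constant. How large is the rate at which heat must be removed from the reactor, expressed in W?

Extent of reaction ξ = 0.805 × 22.4 / 2 = 9.016 mol/min
Reaction term: ξ·ΔH°_rxn = 9.016 × -90.8 = -818.65 kJ/min
Sensible, feed 30.4→25 °C: -16.209 kJ/min
Outlet flows (mol/min): A 4.368, B 9.016
Sensible, products 25→70.1 °C: 128.05 kJ/min
Q = ΔH = -706.81 kJ/min = -11.78 kW
Heat removed = 11780 W

Q_out = 11800 W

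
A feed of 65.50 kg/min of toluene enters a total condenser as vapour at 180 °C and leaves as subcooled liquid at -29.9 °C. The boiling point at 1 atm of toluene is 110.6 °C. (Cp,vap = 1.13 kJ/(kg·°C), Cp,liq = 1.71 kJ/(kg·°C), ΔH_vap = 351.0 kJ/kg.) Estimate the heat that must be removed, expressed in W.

vapour 180→110.6 °C: -78.422 kJ/kg
condensation at 110.6 °C: -351 kJ/kg
liquid 110.6→-29.9 °C: -240.25 kJ/kg
Δh = -78.422 + -351 + -240.25 = -669.68 kJ/kg
Q = ṁ·Δh = 65.50 kg/min × -669.68 kJ/kg = -43864 kJ/min
|Q| = 731.06 kW = 731060 W

Q_c = 731000 W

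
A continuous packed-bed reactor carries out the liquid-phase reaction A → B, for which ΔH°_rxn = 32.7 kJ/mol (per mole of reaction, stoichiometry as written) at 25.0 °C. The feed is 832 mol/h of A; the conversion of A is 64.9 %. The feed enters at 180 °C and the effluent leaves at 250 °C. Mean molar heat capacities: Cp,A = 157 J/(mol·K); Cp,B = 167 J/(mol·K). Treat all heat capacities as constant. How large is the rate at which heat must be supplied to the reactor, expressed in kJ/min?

Q_in = 467 kJ/min

Extent of reaction ξ = 0.649 × 832 = 539.97 mol/h
Reaction term: ξ·ΔH°_rxn = 539.97 × 32.7 = 17657 kJ/h
Sensible, feed 180→25 °C: -20247 kJ/h
Outlet flows (mol/h): A 292.03, B 539.97
Sensible, products 25→250 °C: 30605 kJ/h
Q = ΔH = 28016 kJ/h = 7.7821 kW
Heat supplied = 466.93 kJ/min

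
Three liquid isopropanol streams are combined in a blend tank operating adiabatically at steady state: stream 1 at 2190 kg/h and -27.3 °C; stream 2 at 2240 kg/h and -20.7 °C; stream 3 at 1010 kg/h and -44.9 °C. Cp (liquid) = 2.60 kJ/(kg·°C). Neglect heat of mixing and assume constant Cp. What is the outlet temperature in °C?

Energy balance with Q = 0: Σ ṁᵢCp,ᵢ(T_out − Tᵢ) = 0
Σ ṁᵢCp,ᵢTᵢ = 2190×2.60×-27.3 + 2240×2.60×-20.7 + 1010×2.60×-44.9 = -393910
Σ ṁᵢCp,ᵢ = 2190×2.60 + 2240×2.60 + 1010×2.60 = 14144
T_out = -393910 / 14144 = -27.85 °C

T_out = -27.9 °C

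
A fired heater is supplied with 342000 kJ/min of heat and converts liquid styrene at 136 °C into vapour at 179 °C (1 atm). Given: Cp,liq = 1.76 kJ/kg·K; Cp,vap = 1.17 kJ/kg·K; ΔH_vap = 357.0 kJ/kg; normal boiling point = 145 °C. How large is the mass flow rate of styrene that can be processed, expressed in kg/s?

ṁ = 13.8 kg/s

Δh = 1.76×(145−136) + 357.0 + 1.17×(179−145) = 412.62 kJ/kg
Q = 342000 kJ/min = 5700 kJ/s = 5700 kJ/s
ṁ = Q/Δh = 5700 / 412.62 = 13.814 kg/s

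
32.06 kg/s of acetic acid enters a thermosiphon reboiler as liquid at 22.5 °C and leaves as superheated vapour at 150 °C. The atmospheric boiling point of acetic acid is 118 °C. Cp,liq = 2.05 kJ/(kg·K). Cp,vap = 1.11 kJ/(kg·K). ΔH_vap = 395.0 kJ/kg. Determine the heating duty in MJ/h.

liquid 22.5→118 °C: 195.77 kJ/kg
vaporisation at 118 °C: 395 kJ/kg
vapour 118→150 °C: 35.52 kJ/kg
Δh = 195.77 + 395 + 35.52 = 626.29 kJ/kg
Q = ṁ·Δh = 32.06 kg/s × 626.29 kJ/kg = 20079 kJ/s
|Q| = 20079 kW = 72284 MJ/h

Q = 72300 MJ/h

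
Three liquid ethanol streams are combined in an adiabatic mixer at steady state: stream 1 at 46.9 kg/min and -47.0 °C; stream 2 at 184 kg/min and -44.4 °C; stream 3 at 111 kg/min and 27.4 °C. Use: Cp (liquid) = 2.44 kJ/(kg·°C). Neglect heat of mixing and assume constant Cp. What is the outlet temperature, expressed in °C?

Adiabatic, steady state ⇒ Σ ṁᵢCp,ᵢ(T_out − Tᵢ) = 0
T_out = Σ ṁᵢCp,ᵢTᵢ / Σ ṁᵢCp,ᵢ
      = -17891 / 834.24 = -21.446 °C

T_out = -21.4 °C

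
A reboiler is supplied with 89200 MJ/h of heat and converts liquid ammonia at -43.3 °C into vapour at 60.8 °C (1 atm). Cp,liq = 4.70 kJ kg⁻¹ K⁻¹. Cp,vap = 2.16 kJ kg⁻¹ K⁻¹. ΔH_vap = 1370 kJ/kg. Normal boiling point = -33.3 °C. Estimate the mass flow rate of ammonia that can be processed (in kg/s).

ṁ = 15.3 kg/s

Δh = 4.70×(-33.3−-43.3) + 1370 + 2.16×(60.8−-33.3) = 1620.3 kJ/kg
Q = 89200 MJ/h = 24778 kJ/s = 24778 kJ/s
ṁ = Q/Δh = 24778 / 1620.3 = 15.293 kg/s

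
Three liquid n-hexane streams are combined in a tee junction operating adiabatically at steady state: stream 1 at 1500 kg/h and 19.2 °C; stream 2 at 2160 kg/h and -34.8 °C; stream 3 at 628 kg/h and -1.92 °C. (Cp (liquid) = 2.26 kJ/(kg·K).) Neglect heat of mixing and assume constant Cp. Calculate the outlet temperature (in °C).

T_out = -11.1 °C

No heat crosses the boundary, so H_out = H_in.
T_out = Σ ṁᵢCp,ᵢTᵢ / Σ ṁᵢCp,ᵢ
      = -107520 / 9690.9 = -11.095 °C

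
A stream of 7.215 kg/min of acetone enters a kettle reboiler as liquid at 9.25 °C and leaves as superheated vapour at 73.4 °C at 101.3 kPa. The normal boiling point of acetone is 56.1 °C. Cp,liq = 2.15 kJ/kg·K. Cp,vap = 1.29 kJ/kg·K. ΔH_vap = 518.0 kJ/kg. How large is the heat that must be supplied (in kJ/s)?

Q = 77.1 kJ/s

liquid 9.25→56.1 °C: 100.73 kJ/kg
vaporisation at 56.1 °C: 518 kJ/kg
vapour 56.1→73.4 °C: 22.317 kJ/kg
Δh = 100.73 + 518 + 22.317 = 641.04 kJ/kg
Q = ṁ·Δh = 7.215 kg/min × 641.04 kJ/kg = 4625.1 kJ/min
|Q| = 77.086 kW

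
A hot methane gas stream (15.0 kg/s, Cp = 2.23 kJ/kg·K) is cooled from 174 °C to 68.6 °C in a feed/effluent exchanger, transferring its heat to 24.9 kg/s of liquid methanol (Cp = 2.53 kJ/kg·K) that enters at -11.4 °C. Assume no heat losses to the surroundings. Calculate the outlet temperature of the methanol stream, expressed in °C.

T_c,out = 44.6 °C

Heat released by hot stream: Q = 15.0 × 2.23 × (174 − 68.6) = 3525.6 kJ/s
Energy balance on cold side (adiabatic exchanger): Q = ṁ_c·Cp_c·(T_c,out − T_c,in)
T_c,out = -11.4 + 3525.6/(24.9 × 2.53) = 44.565 °C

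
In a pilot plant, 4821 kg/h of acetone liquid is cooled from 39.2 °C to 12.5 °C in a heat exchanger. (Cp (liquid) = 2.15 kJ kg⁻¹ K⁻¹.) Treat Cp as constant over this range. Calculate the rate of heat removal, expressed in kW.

Q = ṁ·Cp·ΔT = 4821 × 2.15 × (12.5 − 39.2) = -276750 kJ/h
Converting: 276750 / 3600 s = 76.875 kW

Q_c = 76.9 kW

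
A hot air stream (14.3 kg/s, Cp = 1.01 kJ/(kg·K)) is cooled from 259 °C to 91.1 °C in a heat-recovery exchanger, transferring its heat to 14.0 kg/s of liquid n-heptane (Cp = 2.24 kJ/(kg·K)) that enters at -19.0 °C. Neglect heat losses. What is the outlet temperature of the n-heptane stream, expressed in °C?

Heat released by hot stream: Q = 14.3 × 1.01 × (259 − 91.1) = 2425 kJ/s
Energy balance on cold side (adiabatic exchanger): Q = ṁ_c·Cp_c·(T_c,out − T_c,in)
T_c,out = -19.0 + 2425/(14.0 × 2.24) = 58.327 °C

T_c,out = 58.3 °C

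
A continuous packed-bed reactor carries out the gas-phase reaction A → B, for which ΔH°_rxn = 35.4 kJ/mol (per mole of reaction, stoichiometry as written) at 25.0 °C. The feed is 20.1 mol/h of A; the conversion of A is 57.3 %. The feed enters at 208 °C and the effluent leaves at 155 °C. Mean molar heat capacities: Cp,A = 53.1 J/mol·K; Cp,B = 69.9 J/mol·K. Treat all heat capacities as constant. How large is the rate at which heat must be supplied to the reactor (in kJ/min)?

Extent of reaction ξ = 0.573 × 20.1 = 11.517 mol/h
Reaction term: ξ·ΔH°_rxn = 11.517 × 35.4 = 407.71 kJ/h
Sensible, feed 208→25 °C: -195.32 kJ/h
Outlet flows (mol/h): A 8.5827, B 11.517
Sensible, products 25→155 °C: 163.9 kJ/h
Q = ΔH = 376.3 kJ/h = 0.10453 kW
Heat supplied = 6.2716 kJ/min

Q_in = 6.27 kJ/min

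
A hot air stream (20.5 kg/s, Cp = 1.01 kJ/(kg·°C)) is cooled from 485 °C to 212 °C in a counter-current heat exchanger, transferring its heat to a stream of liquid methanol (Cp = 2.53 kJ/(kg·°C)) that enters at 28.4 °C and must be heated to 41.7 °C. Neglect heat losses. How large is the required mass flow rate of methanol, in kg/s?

Heat released by hot stream: Q = 20.5 × 1.01 × (485 − 212) = 5652.5 kJ/s
Energy balance on cold side (adiabatic exchanger): Q = ṁ_c·Cp_c·(T_c,out − T_c,in)
ṁ_c = 5652.5 / [2.53 × (41.7 − 28.4)] = 167.98 kg/s

ṁ_c = 168 kg/s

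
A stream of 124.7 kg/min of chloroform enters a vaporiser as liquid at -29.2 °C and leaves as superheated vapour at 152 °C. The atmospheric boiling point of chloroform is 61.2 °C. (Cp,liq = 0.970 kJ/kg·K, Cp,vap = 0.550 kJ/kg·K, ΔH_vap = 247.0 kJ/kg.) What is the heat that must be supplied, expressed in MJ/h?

liquid -29.2→61.2 °C: 87.688 kJ/kg
vaporisation at 61.2 °C: 247 kJ/kg
vapour 61.2→152 °C: 49.94 kJ/kg
Δh = 87.688 + 247 + 49.94 = 384.63 kJ/kg
Q = ṁ·Δh = 124.7 kg/min × 384.63 kJ/kg = 47963 kJ/min
|Q| = 799.39 kW = 2877.8 MJ/h

Q = 2880 MJ/h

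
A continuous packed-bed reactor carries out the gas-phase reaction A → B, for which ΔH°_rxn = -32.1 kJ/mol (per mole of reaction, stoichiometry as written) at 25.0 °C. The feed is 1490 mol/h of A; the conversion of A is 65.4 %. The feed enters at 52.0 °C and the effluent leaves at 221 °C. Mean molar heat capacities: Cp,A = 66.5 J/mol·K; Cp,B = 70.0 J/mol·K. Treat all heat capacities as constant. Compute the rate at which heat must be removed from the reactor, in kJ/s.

Extent of reaction ξ = 0.654 × 1490 = 974.46 mol/h
Reaction term: ξ·ΔH°_rxn = 974.46 × -32.1 = -31280 kJ/h
Sensible, feed 52.0→25 °C: -2675.3 kJ/h
Outlet flows (mol/h): A 515.54, B 974.46
Sensible, products 25→221 °C: 20089 kJ/h
Q = ΔH = -13866 kJ/h = -3.8518 kW
Heat removed = 3.8518 kJ/s

Q_out = 3.85 kJ/s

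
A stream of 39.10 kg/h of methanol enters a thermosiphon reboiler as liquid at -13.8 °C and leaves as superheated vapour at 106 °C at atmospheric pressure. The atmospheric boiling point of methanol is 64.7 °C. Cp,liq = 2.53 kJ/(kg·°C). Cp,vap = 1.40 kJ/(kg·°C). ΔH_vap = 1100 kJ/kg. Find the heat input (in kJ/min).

liquid -13.8→64.7 °C: 198.6 kJ/kg
vaporisation at 64.7 °C: 1100 kJ/kg
vapour 64.7→106 °C: 57.82 kJ/kg
Δh = 198.6 + 1100 + 57.82 = 1356.4 kJ/kg
Q = ṁ·Δh = 39.10 kg/h × 1356.4 kJ/kg = 53036 kJ/h
|Q| = 14.732 kW = 883.94 kJ/min

Q = 884 kJ/min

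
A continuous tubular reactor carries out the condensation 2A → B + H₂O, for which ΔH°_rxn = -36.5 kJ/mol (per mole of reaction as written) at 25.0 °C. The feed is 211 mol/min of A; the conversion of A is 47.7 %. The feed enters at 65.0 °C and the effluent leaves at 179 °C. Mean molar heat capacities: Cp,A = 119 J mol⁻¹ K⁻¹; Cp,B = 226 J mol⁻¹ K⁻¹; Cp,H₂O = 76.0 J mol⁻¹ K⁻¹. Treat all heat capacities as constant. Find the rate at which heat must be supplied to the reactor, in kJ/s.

Q_in = 25.4 kJ/s

Extent of reaction ξ = 0.477 × 211 / 2 = 50.323 mol/min
Reaction term: ξ·ΔH°_rxn = 50.323 × -36.5 = -1836.8 kJ/min
Sensible, feed 65.0→25 °C: -1004.4 kJ/min
Outlet flows (mol/min): A 110.35, B 50.323, H₂O 50.323
Sensible, products 25→179 °C: 4362.8 kJ/min
Q = ΔH = 1521.6 kJ/min = 25.36 kW
Heat supplied = 25.36 kJ/s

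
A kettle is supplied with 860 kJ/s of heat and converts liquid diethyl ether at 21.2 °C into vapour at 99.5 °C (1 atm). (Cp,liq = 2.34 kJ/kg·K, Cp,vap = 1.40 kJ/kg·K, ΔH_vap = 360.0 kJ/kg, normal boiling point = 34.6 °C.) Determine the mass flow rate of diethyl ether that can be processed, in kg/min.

ṁ = 107 kg/min

Δh = 2.34×(34.6−21.2) + 360.0 + 1.40×(99.5−34.6) = 482.22 kJ/kg
Q = 860 kJ/s = 860 kJ/s = 51600 kJ/min
ṁ = Q/Δh = 51600 / 482.22 = 107.01 kg/min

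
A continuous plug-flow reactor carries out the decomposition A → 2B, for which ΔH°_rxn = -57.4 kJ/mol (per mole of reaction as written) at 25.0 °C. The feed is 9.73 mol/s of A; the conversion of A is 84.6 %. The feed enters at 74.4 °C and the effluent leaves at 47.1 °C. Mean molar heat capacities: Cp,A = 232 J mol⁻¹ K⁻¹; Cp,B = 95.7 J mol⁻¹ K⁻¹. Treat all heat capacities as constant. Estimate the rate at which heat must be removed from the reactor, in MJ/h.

Extent of reaction ξ = 0.846 × 9.73 = 8.2316 mol/s
Reaction term: ξ·ΔH°_rxn = 8.2316 × -57.4 = -472.49 kJ/s
Sensible, feed 74.4→25 °C: -111.51 kJ/s
Outlet flows (mol/s): A 1.4984, B 16.463
Sensible, products 25→47.1 °C: 42.502 kJ/s
Q = ΔH = -541.5 kJ/s = -541.5 kW
Heat removed = 1949.4 MJ/h

Q_out = 1950 MJ/h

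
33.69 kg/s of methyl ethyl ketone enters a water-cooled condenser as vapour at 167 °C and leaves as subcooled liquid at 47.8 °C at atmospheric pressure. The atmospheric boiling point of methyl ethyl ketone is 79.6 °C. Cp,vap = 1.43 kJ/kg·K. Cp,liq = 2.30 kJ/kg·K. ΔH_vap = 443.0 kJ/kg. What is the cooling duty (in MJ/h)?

Q_c = 77800 MJ/h

vapour 167→79.6 °C: -124.98 kJ/kg
condensation at 79.6 °C: -443 kJ/kg
liquid 79.6→47.8 °C: -73.14 kJ/kg
Δh = -124.98 + -443 + -73.14 = -641.12 kJ/kg
Q = ṁ·Δh = 33.69 kg/s × -641.12 kJ/kg = -21599 kJ/s
|Q| = 21599 kW = 77758 MJ/h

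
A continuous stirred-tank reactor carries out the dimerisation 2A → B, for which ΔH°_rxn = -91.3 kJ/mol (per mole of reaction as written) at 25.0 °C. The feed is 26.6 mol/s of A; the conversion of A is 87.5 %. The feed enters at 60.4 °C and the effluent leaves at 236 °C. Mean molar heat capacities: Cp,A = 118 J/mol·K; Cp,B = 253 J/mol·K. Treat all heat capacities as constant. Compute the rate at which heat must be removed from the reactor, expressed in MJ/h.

Extent of reaction ξ = 0.875 × 26.6 / 2 = 11.638 mol/s
Reaction term: ξ·ΔH°_rxn = 11.638 × -91.3 = -1062.5 kJ/s
Sensible, feed 60.4→25 °C: -111.11 kJ/s
Outlet flows (mol/s): A 3.325, B 11.638
Sensible, products 25→236 °C: 704.03 kJ/s
Q = ΔH = -469.59 kJ/s = -469.59 kW
Heat removed = 1690.5 MJ/h

Q_out = 1690 MJ/h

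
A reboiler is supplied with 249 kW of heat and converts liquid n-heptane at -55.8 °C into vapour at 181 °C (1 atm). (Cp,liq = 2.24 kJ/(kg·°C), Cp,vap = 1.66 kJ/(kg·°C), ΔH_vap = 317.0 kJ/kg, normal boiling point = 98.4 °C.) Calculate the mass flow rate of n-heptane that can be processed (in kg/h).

Δh = 2.24×(98.4−-55.8) + 317.0 + 1.66×(181−98.4) = 799.52 kJ/kg
Q = 249 kW = 249 kJ/s = 896400 kJ/h
ṁ = Q/Δh = 896400 / 799.52 = 1121.2 kg/h

ṁ = 1120 kg/h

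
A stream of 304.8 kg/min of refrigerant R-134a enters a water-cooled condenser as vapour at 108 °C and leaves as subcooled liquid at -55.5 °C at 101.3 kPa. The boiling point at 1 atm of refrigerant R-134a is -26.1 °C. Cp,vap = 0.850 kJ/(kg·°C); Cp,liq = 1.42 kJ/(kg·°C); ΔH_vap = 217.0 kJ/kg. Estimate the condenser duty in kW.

Q_c = 1890 kW

vapour 108→-26.1 °C: -113.98 kJ/kg
condensation at -26.1 °C: -217 kJ/kg
liquid -26.1→-55.5 °C: -41.748 kJ/kg
Δh = -113.98 + -217 + -41.748 = -372.73 kJ/kg
Q = ṁ·Δh = 304.8 kg/min × -372.73 kJ/kg = -113610 kJ/min
|Q| = 1893.5 kW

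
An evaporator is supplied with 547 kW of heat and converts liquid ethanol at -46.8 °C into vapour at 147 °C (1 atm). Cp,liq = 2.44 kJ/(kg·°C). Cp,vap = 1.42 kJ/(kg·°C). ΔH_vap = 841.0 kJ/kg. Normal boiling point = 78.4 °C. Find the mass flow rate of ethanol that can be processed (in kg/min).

Δh = 2.44×(78.4−-46.8) + 841.0 + 1.42×(147−78.4) = 1243.9 kJ/kg
Q = 547 kW = 547 kJ/s = 32820 kJ/min
ṁ = Q/Δh = 32820 / 1243.9 = 26.385 kg/min

ṁ = 26.4 kg/min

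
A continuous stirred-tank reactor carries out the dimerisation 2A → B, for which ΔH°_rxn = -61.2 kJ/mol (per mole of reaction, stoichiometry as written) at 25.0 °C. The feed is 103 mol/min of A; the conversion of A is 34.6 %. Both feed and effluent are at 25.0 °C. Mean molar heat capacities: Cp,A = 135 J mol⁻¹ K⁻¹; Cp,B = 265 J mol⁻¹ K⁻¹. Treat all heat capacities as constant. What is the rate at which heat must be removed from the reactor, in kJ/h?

Extent of reaction ξ = 0.346 × 103 / 2 = 17.819 mol/min
Reaction term: ξ·ΔH°_rxn = 17.819 × -61.2 = -1090.5 kJ/min
Q = ΔH = -1090.5 kJ/min = -18.175 kW
Heat removed = 65431 kJ/h

Q_out = 65400 kJ/h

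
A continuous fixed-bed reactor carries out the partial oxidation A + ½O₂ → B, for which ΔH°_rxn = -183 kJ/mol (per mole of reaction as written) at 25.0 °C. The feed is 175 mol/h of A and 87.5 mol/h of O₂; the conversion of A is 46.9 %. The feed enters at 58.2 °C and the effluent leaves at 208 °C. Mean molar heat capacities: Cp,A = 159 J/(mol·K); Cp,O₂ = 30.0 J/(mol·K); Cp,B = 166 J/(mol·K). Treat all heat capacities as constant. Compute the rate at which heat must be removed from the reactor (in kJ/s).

Extent of reaction ξ = 0.469 × 175 = 82.075 mol/h
Reaction term: ξ·ΔH°_rxn = 82.075 × -183 = -15020 kJ/h
Sensible, feed 58.2→25 °C: -1010.9 kJ/h
Outlet flows (mol/h): A 92.925, O₂ 46.463, B 82.075
Sensible, products 25→208 °C: 5452.2 kJ/h
Q = ΔH = -10578 kJ/h = -2.9385 kW
Heat removed = 2.9385 kJ/s

Q_out = 2.94 kJ/s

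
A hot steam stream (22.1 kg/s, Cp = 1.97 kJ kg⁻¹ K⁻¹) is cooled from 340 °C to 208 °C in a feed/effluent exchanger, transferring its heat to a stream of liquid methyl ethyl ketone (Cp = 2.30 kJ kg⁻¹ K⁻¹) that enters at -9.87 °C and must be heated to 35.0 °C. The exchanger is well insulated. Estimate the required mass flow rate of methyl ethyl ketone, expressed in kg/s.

Heat released by hot stream: Q = 22.1 × 1.97 × (340 − 208) = 5746.9 kJ/s
Energy balance on cold side (adiabatic exchanger): Q = ṁ_c·Cp_c·(T_c,out − T_c,in)
ṁ_c = 5746.9 / [2.30 × (35.0 − -9.87)] = 55.686 kg/s

ṁ_c = 55.7 kg/s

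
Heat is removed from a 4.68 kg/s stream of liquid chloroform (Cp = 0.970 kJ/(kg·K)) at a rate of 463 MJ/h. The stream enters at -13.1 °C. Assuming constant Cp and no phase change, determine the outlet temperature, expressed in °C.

T_out = -41.4 °C

Q = 463 MJ/h = 128.61 kJ/s
ΔT = Q/(ṁ·Cp) = 128.61/(4.68×0.970) = 28.331 K
T_out = -13.1 − 28.331 = -41.431 °C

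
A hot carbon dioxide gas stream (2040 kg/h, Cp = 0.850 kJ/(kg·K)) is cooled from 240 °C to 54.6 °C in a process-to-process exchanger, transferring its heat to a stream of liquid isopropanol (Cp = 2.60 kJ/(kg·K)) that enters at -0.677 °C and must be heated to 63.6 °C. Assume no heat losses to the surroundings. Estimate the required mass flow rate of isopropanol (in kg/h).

ṁ_c = 1920 kg/h

Heat released by hot stream: Q = 2040 × 0.850 × (240 − 54.6) = 321480 kJ/h
Energy balance on cold side (adiabatic exchanger): Q = ṁ_c·Cp_c·(T_c,out − T_c,in)
ṁ_c = 321480 / [2.60 × (63.6 − -0.677)] = 1923.7 kg/h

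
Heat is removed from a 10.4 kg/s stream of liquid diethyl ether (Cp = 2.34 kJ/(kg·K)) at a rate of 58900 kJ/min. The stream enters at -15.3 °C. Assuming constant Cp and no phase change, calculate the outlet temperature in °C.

T_out = -55.6 °C

Q = 58900 kJ/min = 981.67 kJ/s
ΔT = Q/(ṁ·Cp) = 981.67/(10.4×2.34) = 40.338 K
T_out = -15.3 − 40.338 = -55.638 °C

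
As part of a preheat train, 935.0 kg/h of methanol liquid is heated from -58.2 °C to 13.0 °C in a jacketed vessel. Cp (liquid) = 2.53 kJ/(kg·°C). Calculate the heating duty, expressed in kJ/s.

Q = ṁ·Cp·ΔT = 935.0 × 2.53 × (13.0 − -58.2) = 168430 kJ/h
Converting: 168430 / 3600 s = 46.785 kW

Q = 46.8 kJ/s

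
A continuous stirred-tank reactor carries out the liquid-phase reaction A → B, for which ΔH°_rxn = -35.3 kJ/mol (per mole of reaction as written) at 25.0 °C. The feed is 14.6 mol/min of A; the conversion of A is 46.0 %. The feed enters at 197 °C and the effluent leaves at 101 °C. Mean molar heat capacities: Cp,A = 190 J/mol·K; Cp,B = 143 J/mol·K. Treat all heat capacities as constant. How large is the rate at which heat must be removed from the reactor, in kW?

Q_out = 8.79 kW

Extent of reaction ξ = 0.460 × 14.6 = 6.716 mol/min
Reaction term: ξ·ΔH°_rxn = 6.716 × -35.3 = -237.07 kJ/min
Sensible, feed 197→25 °C: -477.13 kJ/min
Outlet flows (mol/min): A 7.884, B 6.716
Sensible, products 25→101 °C: 186.83 kJ/min
Q = ΔH = -527.37 kJ/min = -8.7895 kW
Heat removed = 8.7895 kW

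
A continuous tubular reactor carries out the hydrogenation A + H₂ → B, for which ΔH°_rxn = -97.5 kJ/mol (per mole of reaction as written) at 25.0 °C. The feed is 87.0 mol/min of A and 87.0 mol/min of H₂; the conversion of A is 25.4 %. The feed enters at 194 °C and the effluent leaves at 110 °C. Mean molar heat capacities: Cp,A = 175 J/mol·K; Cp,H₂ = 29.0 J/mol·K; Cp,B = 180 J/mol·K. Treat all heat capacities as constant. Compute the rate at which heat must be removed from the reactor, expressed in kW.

Extent of reaction ξ = 0.254 × 87.0 = 22.098 mol/min
Reaction term: ξ·ΔH°_rxn = 22.098 × -97.5 = -2154.6 kJ/min
Sensible, feed 194→25 °C: -2999.4 kJ/min
Outlet flows (mol/min): A 64.902, H₂ 64.902, B 22.098
Sensible, products 25→110 °C: 1463.5 kJ/min
Q = ΔH = -3690.5 kJ/min = -61.508 kW
Heat removed = 61.508 kW

Q_out = 61.5 kW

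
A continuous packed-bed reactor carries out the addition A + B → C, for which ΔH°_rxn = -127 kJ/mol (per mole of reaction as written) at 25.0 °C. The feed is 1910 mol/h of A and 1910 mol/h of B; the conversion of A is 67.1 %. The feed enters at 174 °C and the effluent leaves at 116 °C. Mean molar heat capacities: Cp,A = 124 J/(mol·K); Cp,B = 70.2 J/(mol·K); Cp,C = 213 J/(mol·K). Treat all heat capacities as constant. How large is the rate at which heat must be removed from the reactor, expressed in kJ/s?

Q_out = 50.6 kJ/s

Extent of reaction ξ = 0.671 × 1910 = 1281.6 mol/h
Reaction term: ξ·ΔH°_rxn = 1281.6 × -127 = -162760 kJ/h
Sensible, feed 174→25 °C: -55267 kJ/h
Outlet flows (mol/h): A 628.39, B 628.39, C 1281.6
Sensible, products 25→116 °C: 35946 kJ/h
Q = ΔH = -182090 kJ/h = -50.579 kW
Heat removed = 50.579 kJ/s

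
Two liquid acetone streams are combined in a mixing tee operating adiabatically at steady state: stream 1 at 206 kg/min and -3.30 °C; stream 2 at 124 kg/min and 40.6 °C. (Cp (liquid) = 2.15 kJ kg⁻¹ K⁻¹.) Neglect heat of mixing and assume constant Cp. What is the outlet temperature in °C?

T_out = 13.2 °C

No heat crosses the boundary, so H_out = H_in.
T_out = Σ ṁᵢCp,ᵢTᵢ / Σ ṁᵢCp,ᵢ
      = 9362.4 / 709.5 = 13.196 °C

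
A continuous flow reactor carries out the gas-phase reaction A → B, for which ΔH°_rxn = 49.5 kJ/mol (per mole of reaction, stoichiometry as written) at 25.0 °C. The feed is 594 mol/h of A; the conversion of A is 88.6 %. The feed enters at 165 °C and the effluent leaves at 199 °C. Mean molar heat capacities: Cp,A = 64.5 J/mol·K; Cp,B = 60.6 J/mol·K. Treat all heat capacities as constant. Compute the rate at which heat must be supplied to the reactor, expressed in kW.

Q_in = 7.50 kW

Extent of reaction ξ = 0.886 × 594 = 526.28 mol/h
Reaction term: ξ·ΔH°_rxn = 526.28 × 49.5 = 26051 kJ/h
Sensible, feed 165→25 °C: -5363.8 kJ/h
Outlet flows (mol/h): A 67.716, B 526.28
Sensible, products 25→199 °C: 6309.3 kJ/h
Q = ΔH = 26997 kJ/h = 7.499 kW
Heat supplied = 7.499 kW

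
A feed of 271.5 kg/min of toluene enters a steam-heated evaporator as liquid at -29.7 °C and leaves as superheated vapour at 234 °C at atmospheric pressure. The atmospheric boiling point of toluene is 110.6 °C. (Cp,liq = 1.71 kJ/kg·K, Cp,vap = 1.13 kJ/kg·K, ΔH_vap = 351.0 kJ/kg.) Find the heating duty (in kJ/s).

liquid -29.7→110.6 °C: 239.91 kJ/kg
vaporisation at 110.6 °C: 351 kJ/kg
vapour 110.6→234 °C: 139.44 kJ/kg
Δh = 239.91 + 351 + 139.44 = 730.36 kJ/kg
Q = ṁ·Δh = 271.5 kg/min × 730.36 kJ/kg = 198290 kJ/min
|Q| = 3304.9 kW

Q = 3300 kJ/s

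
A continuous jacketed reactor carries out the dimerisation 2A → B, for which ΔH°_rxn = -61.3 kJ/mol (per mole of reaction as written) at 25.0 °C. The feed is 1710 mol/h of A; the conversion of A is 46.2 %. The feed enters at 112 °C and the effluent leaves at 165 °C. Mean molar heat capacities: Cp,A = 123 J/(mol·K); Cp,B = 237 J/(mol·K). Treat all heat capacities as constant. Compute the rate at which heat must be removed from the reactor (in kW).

Q_out = 3.77 kW

Extent of reaction ξ = 0.462 × 1710 / 2 = 395.01 mol/h
Reaction term: ξ·ΔH°_rxn = 395.01 × -61.3 = -24214 kJ/h
Sensible, feed 112→25 °C: -18299 kJ/h
Outlet flows (mol/h): A 919.98, B 395.01
Sensible, products 25→165 °C: 28948 kJ/h
Q = ΔH = -13564 kJ/h = -3.7679 kW
Heat removed = 3.7679 kW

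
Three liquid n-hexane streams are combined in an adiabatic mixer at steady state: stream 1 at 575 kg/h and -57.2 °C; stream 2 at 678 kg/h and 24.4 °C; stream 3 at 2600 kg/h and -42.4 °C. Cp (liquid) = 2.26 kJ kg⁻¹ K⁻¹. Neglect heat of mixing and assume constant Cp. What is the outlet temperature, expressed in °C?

Adiabatic, steady state ⇒ Σ ṁᵢCp,ᵢ(T_out − Tᵢ) = 0
Σ ṁᵢCp,ᵢTᵢ = 575×2.26×-57.2 + 678×2.26×24.4 + 2600×2.26×-42.4 = -286090
Σ ṁᵢCp,ᵢ = 575×2.26 + 678×2.26 + 2600×2.26 = 8707.8
T_out = -286090 / 8707.8 = -32.854 °C

T_out = -32.9 °C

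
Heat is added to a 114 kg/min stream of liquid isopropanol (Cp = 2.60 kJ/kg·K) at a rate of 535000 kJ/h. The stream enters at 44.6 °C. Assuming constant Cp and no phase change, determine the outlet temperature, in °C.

T_out = 74.7 °C

Q = 535000 kJ/h = 8916.7 kJ/min
ΔT = Q/(ṁ·Cp) = 8916.7/(114×2.60) = 30.083 K
T_out = 44.6 + 30.083 = 74.683 °C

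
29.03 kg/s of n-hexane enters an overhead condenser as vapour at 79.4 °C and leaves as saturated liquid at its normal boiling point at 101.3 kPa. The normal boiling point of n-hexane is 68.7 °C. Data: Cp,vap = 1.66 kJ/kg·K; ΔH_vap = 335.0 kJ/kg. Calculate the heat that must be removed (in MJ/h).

Q_c = 36900 MJ/h

vapour 79.4→68.7 °C: -17.762 kJ/kg
condensation at 68.7 °C: -335 kJ/kg
Δh = -17.762 + -335 = -352.76 kJ/kg
Q = ṁ·Δh = 29.03 kg/s × -352.76 kJ/kg = -10241 kJ/s
|Q| = 10241 kW = 36866 MJ/h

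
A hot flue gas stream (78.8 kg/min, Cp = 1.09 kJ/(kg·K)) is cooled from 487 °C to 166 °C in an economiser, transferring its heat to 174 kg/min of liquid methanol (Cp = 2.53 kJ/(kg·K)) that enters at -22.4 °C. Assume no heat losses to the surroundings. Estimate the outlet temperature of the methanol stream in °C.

T_c,out = 40.2 °C

Heat released by hot stream: Q = 78.8 × 1.09 × (487 − 166) = 27571 kJ/min
Energy balance on cold side (adiabatic exchanger): Q = ṁ_c·Cp_c·(T_c,out − T_c,in)
T_c,out = -22.4 + 27571/(174 × 2.53) = 40.231 °C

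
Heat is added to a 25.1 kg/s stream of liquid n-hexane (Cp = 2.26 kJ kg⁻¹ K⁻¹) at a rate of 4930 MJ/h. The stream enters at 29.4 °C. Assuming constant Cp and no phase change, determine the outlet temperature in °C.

T_out = 53.5 °C

Q = 4930 MJ/h = 1369.4 kJ/s
ΔT = Q/(ṁ·Cp) = 1369.4/(25.1×2.26) = 24.141 K
T_out = 29.4 + 24.141 = 53.541 °C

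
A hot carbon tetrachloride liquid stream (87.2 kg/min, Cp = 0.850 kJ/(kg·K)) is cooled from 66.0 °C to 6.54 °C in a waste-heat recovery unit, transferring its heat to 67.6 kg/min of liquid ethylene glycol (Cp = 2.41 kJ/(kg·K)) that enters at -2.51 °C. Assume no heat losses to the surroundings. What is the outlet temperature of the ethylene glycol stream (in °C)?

T_c,out = 24.5 °C

Heat released by hot stream: Q = 87.2 × 0.850 × (66.0 − 6.54) = 4407.2 kJ/min
Energy balance on cold side (adiabatic exchanger): Q = ṁ_c·Cp_c·(T_c,out − T_c,in)
T_c,out = -2.51 + 4407.2/(67.6 × 2.41) = 24.542 °C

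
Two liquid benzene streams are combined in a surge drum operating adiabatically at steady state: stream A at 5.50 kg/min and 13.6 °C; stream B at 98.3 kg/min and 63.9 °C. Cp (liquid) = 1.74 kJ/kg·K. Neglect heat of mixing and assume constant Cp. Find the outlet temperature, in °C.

Energy balance with Q = 0: Σ ṁᵢCp,ᵢ(T_out − Tᵢ) = 0
T_out = Σ ṁᵢCp,ᵢTᵢ / Σ ṁᵢCp,ᵢ
      = 11060 / 180.61 = 61.235 °C

T_out = 61.2 °C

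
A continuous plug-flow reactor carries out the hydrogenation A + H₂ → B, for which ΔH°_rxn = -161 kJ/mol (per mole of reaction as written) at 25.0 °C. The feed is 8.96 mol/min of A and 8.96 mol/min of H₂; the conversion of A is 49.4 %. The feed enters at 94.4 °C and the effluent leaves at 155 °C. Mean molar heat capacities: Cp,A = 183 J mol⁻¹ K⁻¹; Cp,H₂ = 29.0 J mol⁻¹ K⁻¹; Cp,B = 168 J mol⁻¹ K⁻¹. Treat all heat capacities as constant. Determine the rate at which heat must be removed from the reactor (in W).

Extent of reaction ξ = 0.494 × 8.96 = 4.4262 mol/min
Reaction term: ξ·ΔH°_rxn = 4.4262 × -161 = -712.62 kJ/min
Sensible, feed 94.4→25 °C: -131.83 kJ/min
Outlet flows (mol/min): A 4.5338, H₂ 4.5338, B 4.4262
Sensible, products 25→155 °C: 221.62 kJ/min
Q = ΔH = -622.83 kJ/min = -10.381 kW
Heat removed = 10381 W

Q_out = 10400 W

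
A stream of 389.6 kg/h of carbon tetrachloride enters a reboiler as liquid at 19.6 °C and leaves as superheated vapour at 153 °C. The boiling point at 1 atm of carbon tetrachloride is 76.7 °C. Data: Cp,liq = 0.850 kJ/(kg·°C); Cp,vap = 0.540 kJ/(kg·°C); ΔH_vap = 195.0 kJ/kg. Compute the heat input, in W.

liquid 19.6→76.7 °C: 48.535 kJ/kg
vaporisation at 76.7 °C: 195 kJ/kg
vapour 76.7→153 °C: 41.202 kJ/kg
Δh = 48.535 + 195 + 41.202 = 284.74 kJ/kg
Q = ṁ·Δh = 389.6 kg/h × 284.74 kJ/kg = 110930 kJ/h
|Q| = 30.815 kW = 30815 W

Q = 30800 W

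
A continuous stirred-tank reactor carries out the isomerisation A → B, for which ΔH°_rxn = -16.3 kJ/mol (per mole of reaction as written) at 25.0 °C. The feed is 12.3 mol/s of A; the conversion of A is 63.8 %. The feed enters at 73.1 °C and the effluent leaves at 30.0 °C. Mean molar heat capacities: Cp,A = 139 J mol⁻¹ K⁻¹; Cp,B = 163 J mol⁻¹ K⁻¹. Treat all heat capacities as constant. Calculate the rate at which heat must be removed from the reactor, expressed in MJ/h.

Q_out = 722 MJ/h

Extent of reaction ξ = 0.638 × 12.3 = 7.8474 mol/s
Reaction term: ξ·ΔH°_rxn = 7.8474 × -16.3 = -127.91 kJ/s
Sensible, feed 73.1→25 °C: -82.237 kJ/s
Outlet flows (mol/s): A 4.4526, B 7.8474
Sensible, products 25→30.0 °C: 9.4902 kJ/s
Q = ΔH = -200.66 kJ/s = -200.66 kW
Heat removed = 722.37 MJ/h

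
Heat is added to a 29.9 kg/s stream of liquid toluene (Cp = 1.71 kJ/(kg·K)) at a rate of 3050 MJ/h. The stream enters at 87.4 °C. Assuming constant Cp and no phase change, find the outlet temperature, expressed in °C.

T_out = 104 °C

Q = 3050 MJ/h = 847.22 kJ/s
ΔT = Q/(ṁ·Cp) = 847.22/(29.9×1.71) = 16.57 K
T_out = 87.4 + 16.57 = 103.97 °C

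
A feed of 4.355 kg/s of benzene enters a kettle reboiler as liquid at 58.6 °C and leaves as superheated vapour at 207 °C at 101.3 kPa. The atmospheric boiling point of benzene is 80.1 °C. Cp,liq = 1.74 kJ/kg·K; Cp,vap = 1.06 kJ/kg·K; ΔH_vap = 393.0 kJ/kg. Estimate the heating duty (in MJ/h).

Q = 8860 MJ/h

liquid 58.6→80.1 °C: 37.41 kJ/kg
vaporisation at 80.1 °C: 393 kJ/kg
vapour 80.1→207 °C: 134.51 kJ/kg
Δh = 37.41 + 393 + 134.51 = 564.92 kJ/kg
Q = ṁ·Δh = 4.355 kg/s × 564.92 kJ/kg = 2460.2 kJ/s
|Q| = 2460.2 kW = 8856.9 MJ/h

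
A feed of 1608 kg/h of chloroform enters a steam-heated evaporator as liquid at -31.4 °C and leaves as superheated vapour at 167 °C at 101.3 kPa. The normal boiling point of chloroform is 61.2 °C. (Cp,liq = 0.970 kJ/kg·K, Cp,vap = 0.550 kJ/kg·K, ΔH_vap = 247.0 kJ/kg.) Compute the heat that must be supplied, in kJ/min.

Q = 10600 kJ/min

liquid -31.4→61.2 °C: 89.822 kJ/kg
vaporisation at 61.2 °C: 247 kJ/kg
vapour 61.2→167 °C: 58.19 kJ/kg
Δh = 89.822 + 247 + 58.19 = 395.01 kJ/kg
Q = ṁ·Δh = 1608 kg/h × 395.01 kJ/kg = 635180 kJ/h
|Q| = 176.44 kW = 10586 kJ/min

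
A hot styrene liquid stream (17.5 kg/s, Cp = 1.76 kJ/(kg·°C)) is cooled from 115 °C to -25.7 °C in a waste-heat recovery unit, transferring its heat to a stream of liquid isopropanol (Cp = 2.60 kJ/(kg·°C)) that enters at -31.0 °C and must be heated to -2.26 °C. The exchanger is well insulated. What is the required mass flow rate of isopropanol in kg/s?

ṁ_c = 58.0 kg/s

Heat released by hot stream: Q = 17.5 × 1.76 × (115 − -25.7) = 4333.6 kJ/s
Energy balance on cold side (adiabatic exchanger): Q = ṁ_c·Cp_c·(T_c,out − T_c,in)
ṁ_c = 4333.6 / [2.60 × (-2.26 − -31.0)] = 57.994 kg/s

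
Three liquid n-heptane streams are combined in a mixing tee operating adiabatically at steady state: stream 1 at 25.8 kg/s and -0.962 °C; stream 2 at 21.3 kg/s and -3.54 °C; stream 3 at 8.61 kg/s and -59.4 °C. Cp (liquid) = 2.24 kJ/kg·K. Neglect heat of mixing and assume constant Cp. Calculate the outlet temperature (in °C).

T_out = -11.0 °C

No heat crosses the boundary, so H_out = H_in.
T_out = Σ ṁᵢCp,ᵢTᵢ / Σ ṁᵢCp,ᵢ
      = -1370.1 / 124.79 = -10.979 °C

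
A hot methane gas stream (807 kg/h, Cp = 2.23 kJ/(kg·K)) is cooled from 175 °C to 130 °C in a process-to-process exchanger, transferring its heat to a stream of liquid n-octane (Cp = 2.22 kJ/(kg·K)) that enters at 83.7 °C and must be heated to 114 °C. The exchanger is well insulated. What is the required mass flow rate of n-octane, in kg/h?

Heat released by hot stream: Q = 807 × 2.23 × (175 − 130) = 80982 kJ/h
Energy balance on cold side (adiabatic exchanger): Q = ṁ_c·Cp_c·(T_c,out − T_c,in)
ṁ_c = 80982 / [2.22 × (114 − 83.7)] = 1203.9 kg/h

ṁ_c = 1200 kg/h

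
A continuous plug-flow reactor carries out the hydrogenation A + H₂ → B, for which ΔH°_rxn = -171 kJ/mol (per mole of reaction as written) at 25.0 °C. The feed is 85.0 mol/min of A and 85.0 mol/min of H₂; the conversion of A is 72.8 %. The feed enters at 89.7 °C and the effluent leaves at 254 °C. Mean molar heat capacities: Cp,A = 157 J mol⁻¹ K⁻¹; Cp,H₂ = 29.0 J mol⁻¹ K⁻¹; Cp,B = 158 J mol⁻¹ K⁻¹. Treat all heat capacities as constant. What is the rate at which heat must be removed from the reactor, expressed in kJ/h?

Extent of reaction ξ = 0.728 × 85.0 = 61.88 mol/min
Reaction term: ξ·ΔH°_rxn = 61.88 × -171 = -10581 kJ/min
Sensible, feed 89.7→25 °C: -1022.9 kJ/min
Outlet flows (mol/min): A 23.12, H₂ 23.12, B 61.88
Sensible, products 25→254 °C: 3223.7 kJ/min
Q = ΔH = -8380.7 kJ/min = -139.68 kW
Heat removed = 502840 kJ/h

Q_out = 503000 kJ/h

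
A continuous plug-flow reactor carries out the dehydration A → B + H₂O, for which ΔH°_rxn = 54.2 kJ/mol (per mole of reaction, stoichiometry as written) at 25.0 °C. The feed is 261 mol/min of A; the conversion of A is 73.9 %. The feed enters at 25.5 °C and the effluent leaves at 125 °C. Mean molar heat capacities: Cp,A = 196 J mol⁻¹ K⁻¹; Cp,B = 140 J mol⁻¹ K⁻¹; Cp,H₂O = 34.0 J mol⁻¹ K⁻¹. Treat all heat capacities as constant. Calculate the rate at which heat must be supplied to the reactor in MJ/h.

Extent of reaction ξ = 0.739 × 261 = 192.88 mol/min
Reaction term: ξ·ΔH°_rxn = 192.88 × 54.2 = 10454 kJ/min
Sensible, feed 25.5→25 °C: -25.578 kJ/min
Outlet flows (mol/min): A 68.121, B 192.88, H₂O 192.88
Sensible, products 25→125 °C: 4691.3 kJ/min
Q = ΔH = 15120 kJ/min = 252 kW
Heat supplied = 907.18 MJ/h

Q_in = 907 MJ/h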